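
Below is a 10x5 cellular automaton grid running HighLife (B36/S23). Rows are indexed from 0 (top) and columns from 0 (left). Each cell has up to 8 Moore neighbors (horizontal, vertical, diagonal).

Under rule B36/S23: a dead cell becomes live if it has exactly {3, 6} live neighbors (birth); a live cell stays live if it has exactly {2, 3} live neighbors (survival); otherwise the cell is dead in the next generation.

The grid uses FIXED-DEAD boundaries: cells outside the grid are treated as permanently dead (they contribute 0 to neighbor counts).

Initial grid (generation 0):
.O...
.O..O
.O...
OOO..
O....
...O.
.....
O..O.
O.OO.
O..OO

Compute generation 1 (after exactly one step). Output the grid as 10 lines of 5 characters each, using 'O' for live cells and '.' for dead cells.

Answer: .....
OOO..
.....
O.O..
O.O..
.....
.....
.OOO.
O.O..
.OOOO

Derivation:
Simulating step by step:
Generation 0 (given above): 17 live cells
Generation 1: 16 live cells
(generation 1 grid is the final answer)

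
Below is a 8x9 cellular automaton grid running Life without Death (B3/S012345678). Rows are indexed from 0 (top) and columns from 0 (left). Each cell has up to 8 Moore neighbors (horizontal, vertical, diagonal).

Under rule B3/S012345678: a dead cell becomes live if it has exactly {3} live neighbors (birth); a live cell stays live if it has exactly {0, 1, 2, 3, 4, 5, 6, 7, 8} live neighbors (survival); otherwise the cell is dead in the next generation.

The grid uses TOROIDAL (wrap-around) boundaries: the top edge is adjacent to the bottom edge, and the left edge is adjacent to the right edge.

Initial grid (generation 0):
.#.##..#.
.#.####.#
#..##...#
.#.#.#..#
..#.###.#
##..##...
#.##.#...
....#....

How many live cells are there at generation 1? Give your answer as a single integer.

Answer: 41

Derivation:
Simulating step by step:
Generation 0 (given above): 32 live cells
Generation 1: 41 live cells
##.##.##.
.#.####.#
##.##.#.#
.#.#.##.#
..#.#####
##..##..#
#.##.#...
.#..##...
Population at generation 1: 41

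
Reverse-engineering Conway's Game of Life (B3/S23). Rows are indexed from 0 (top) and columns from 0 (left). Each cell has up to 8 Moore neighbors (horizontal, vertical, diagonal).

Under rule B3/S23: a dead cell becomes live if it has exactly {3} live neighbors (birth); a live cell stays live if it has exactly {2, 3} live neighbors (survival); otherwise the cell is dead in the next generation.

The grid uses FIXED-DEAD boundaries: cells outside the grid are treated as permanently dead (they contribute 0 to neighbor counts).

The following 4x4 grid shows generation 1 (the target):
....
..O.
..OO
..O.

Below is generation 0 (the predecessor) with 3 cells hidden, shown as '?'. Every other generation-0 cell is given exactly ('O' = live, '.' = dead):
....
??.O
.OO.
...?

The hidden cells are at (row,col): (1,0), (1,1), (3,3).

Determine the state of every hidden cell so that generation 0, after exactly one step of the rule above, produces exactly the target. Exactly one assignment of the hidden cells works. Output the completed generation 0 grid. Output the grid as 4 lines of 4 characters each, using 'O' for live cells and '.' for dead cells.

Answer: ....
...O
.OO.
...O

Derivation:
Hidden generation-0 cells (in order): (1,0), (1,1), (3,3).
A hidden cell only influences target cells in its own 3x3 neighborhood. Try each of the 2^3 = 8 assignments, step the completed generation 0 forward once under B3/S23, and compare with the target:
  (1,0)=. (1,1)=. (3,3)=. -> step gives (2,3)='.' but target has 'O' -> reject
  (1,0)=. (1,1)=. (3,3)=O -> step reproduces the target at every cell -> ACCEPT
  (1,0)=. (1,1)=O (3,3)=. -> step gives (1,1)='O' but target has '.' -> reject
  (1,0)=. (1,1)=O (3,3)=O -> step gives (1,1)='O' but target has '.' -> reject
  (1,0)=O (1,1)=. (3,3)=. -> step gives (1,1)='O' but target has '.' -> reject
  (1,0)=O (1,1)=. (3,3)=O -> step gives (1,1)='O' but target has '.' -> reject
  (1,0)=O (1,1)=O (3,3)=. -> step gives (1,0)='O' but target has '.' -> reject
  (1,0)=O (1,1)=O (3,3)=O -> step gives (1,0)='O' but target has '.' -> reject
Unique solution: (1,0)=dead, (1,1)=dead, (3,3)=live.
Check: live-neighbor counts of every cell in the completed generation 0:
0011
1231
1133
1231
Applying B3/S23 to generation 0 with these counts gives:
....
..O.
..OO
..O.
which matches the target exactly.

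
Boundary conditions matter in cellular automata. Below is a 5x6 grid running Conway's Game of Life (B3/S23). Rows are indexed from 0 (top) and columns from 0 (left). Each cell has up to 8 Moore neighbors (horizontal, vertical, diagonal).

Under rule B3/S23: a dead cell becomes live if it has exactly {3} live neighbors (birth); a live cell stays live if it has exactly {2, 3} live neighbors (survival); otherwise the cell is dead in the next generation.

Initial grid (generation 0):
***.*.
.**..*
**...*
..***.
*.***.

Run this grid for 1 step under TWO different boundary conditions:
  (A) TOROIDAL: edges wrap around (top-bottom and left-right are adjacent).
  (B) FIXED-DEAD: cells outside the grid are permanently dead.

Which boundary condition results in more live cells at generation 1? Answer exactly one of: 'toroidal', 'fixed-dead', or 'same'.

Under TOROIDAL boundary, generation 1:
....*.
...**.
.....*
......
*.....
Population = 5

Under FIXED-DEAD boundary, generation 1:
*.**..
...***
*....*
*....*
.**.*.
Population = 13

Comparison: toroidal=5, fixed-dead=13 -> fixed-dead

Answer: fixed-dead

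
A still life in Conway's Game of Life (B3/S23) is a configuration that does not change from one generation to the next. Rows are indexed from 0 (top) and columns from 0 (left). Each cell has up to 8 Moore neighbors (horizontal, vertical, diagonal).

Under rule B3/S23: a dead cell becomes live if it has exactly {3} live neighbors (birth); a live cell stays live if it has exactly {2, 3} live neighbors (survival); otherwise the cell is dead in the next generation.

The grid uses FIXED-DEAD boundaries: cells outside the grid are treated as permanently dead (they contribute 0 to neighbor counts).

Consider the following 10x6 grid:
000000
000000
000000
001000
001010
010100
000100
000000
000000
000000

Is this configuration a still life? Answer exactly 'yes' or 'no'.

Compute generation 1 and compare to generation 0 (given above):
Generation 1:
000000
000000
000000
000100
011000
000110
001000
000000
000000
000000
Cell (3,2) differs: gen0=1 vs gen1=0 -> NOT a still life.

Answer: no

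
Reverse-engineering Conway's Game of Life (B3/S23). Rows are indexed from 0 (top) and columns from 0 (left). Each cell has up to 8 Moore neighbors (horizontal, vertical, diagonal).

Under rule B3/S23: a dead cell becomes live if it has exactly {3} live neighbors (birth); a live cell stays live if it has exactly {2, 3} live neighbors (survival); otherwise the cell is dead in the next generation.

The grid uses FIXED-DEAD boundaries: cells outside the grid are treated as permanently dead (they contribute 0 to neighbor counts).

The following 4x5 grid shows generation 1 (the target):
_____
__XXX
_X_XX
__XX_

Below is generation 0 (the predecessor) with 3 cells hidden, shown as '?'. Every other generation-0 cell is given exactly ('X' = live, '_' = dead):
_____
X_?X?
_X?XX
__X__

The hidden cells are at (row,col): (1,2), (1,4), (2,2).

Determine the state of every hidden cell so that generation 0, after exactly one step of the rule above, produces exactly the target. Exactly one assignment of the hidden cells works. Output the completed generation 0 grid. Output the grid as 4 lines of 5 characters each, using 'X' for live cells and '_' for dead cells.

Answer: _____
X__X_
_X_XX
__X__

Derivation:
Hidden generation-0 cells (in order): (1,2), (1,4), (2,2).
A hidden cell only influences target cells in its own 3x3 neighborhood. Try each of the 2^3 = 8 assignments, step the completed generation 0 forward once under B3/S23, and compare with the target:
  (1,2)=_ (1,4)=_ (2,2)=_ -> step reproduces the target at every cell -> ACCEPT
  (1,2)=_ (1,4)=_ (2,2)=X -> step gives (1,1)='X' but target has '_' -> reject
  (1,2)=_ (1,4)=X (2,2)=_ -> step gives (2,3)='_' but target has 'X' -> reject
  (1,2)=_ (1,4)=X (2,2)=X -> step gives (1,1)='X' but target has '_' -> reject
  (1,2)=X (1,4)=_ (2,2)=_ -> step gives (1,1)='X' but target has '_' -> reject
  (1,2)=X (1,4)=_ (2,2)=X -> step gives (1,2)='_' but target has 'X' -> reject
  (1,2)=X (1,4)=X (2,2)=_ -> step gives (0,3)='X' but target has '_' -> reject
  (1,2)=X (1,4)=X (2,2)=X -> step gives (0,3)='X' but target has '_' -> reject
Unique solution: (1,2)=dead, (1,4)=dead, (2,2)=dead.
Check: live-neighbor counts of every cell in the completed generation 0:
11111
12323
22432
12232
Applying B3/S23 to generation 0 with these counts gives:
_____
__XXX
_X_XX
__XX_
which matches the target exactly.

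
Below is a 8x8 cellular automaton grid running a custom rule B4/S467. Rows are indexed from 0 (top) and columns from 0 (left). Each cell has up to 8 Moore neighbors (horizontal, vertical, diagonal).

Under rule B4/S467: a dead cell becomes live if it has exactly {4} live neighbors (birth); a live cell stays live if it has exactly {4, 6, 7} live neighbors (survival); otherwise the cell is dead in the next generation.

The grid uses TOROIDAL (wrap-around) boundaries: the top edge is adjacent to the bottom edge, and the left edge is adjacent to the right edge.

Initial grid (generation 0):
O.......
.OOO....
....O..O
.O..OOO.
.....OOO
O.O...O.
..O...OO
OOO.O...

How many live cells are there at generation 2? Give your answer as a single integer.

Answer: 1

Derivation:
Simulating step by step:
Generation 0 (given above): 23 live cells
Generation 1: 12 live cells
...O....
........
..OO.O..
.......O
.......O
.....O..
O..O...O
.O.....O
Generation 2: 1 live cells
........
........
........
........
........
........
........
O.......
Population at generation 2: 1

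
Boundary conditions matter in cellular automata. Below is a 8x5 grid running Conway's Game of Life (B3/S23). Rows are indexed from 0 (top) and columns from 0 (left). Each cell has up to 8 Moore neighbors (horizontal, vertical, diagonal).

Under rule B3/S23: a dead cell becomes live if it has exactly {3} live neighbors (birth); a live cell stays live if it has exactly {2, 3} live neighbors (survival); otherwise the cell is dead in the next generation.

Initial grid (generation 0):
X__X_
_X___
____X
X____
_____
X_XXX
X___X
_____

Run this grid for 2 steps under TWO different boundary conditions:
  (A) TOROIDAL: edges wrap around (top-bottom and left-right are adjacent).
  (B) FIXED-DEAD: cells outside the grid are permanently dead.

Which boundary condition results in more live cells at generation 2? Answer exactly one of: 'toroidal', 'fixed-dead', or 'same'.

Answer: toroidal

Derivation:
Under TOROIDAL boundary, generation 2:
X___X
X___X
X___X
XX__X
XX___
_____
__X__
XX___
Population = 14

Under FIXED-DEAD boundary, generation 2:
_____
_____
_____
_____
___XX
XX_XX
__XXX
_____
Population = 9

Comparison: toroidal=14, fixed-dead=9 -> toroidal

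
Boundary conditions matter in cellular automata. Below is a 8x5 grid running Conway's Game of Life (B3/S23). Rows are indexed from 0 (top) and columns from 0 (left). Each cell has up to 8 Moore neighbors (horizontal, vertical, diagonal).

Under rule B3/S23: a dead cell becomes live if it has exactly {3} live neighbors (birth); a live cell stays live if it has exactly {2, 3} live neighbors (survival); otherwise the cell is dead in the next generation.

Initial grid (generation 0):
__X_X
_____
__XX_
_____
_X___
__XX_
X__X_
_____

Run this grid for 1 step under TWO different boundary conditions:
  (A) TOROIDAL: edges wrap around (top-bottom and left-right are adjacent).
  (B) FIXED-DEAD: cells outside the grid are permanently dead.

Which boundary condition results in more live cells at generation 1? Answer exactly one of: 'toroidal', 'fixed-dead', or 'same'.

Under TOROIDAL boundary, generation 1:
_____
__X__
_____
__X__
__X__
_XXXX
__XXX
___XX
Population = 12

Under FIXED-DEAD boundary, generation 1:
_____
__X__
_____
__X__
__X__
_XXX_
__XX_
_____
Population = 8

Comparison: toroidal=12, fixed-dead=8 -> toroidal

Answer: toroidal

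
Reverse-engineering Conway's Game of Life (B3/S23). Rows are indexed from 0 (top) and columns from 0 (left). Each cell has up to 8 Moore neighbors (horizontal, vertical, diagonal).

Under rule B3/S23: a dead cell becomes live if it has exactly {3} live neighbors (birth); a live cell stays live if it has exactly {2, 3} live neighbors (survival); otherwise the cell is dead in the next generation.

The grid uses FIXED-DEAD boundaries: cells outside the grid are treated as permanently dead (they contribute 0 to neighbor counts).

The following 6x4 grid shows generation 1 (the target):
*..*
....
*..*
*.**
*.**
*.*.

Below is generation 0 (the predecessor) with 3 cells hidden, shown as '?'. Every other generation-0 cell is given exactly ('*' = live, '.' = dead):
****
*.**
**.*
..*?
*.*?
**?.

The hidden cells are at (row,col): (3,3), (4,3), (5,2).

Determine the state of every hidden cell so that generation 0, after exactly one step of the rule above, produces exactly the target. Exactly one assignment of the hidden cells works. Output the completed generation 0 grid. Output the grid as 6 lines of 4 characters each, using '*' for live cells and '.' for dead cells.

Answer: ****
*.**
**.*
..*.
*.*.
***.

Derivation:
Hidden generation-0 cells (in order): (3,3), (4,3), (5,2).
A hidden cell only influences target cells in its own 3x3 neighborhood. Try each of the 2^3 = 8 assignments, step the completed generation 0 forward once under B3/S23, and compare with the target:
  (3,3)=. (4,3)=. (5,2)=. -> step gives (4,3)='.' but target has '*' -> reject
  (3,3)=. (4,3)=. (5,2)=* -> step reproduces the target at every cell -> ACCEPT
  (3,3)=. (4,3)=* (5,2)=. -> step gives (3,2)='.' but target has '*' -> reject
  (3,3)=. (4,3)=* (5,2)=* -> step gives (3,2)='.' but target has '*' -> reject
  (3,3)=* (4,3)=. (5,2)=. -> step gives (2,3)='.' but target has '*' -> reject
  (3,3)=* (4,3)=. (5,2)=* -> step gives (2,3)='.' but target has '*' -> reject
  (3,3)=* (4,3)=* (5,2)=. -> step gives (2,3)='.' but target has '*' -> reject
  (3,3)=* (4,3)=* (5,2)=* -> step gives (2,3)='.' but target has '*' -> reject
Unique solution: (3,3)=dead, (4,3)=dead, (5,2)=live.
Check: live-neighbor counts of every cell in the completed generation 0:
2443
4764
2453
3533
2633
2422
Applying B3/S23 to generation 0 with these counts gives:
*..*
....
*..*
*.**
*.**
*.*.
which matches the target exactly.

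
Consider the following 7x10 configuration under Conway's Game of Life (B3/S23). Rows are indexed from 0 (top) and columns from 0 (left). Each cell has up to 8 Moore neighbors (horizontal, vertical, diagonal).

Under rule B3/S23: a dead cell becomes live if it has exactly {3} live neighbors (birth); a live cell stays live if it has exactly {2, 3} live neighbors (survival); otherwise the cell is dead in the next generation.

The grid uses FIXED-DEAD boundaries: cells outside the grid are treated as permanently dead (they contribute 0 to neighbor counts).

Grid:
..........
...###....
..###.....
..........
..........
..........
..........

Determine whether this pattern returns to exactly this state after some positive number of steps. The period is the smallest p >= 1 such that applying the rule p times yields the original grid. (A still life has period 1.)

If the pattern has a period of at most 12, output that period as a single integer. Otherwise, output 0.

Simulating and comparing each generation to the original:
Gen 0 (original, given above): 6 live cells
Gen 1: 6 live cells, differs from original
Gen 2: 6 live cells, MATCHES original -> period = 2

Answer: 2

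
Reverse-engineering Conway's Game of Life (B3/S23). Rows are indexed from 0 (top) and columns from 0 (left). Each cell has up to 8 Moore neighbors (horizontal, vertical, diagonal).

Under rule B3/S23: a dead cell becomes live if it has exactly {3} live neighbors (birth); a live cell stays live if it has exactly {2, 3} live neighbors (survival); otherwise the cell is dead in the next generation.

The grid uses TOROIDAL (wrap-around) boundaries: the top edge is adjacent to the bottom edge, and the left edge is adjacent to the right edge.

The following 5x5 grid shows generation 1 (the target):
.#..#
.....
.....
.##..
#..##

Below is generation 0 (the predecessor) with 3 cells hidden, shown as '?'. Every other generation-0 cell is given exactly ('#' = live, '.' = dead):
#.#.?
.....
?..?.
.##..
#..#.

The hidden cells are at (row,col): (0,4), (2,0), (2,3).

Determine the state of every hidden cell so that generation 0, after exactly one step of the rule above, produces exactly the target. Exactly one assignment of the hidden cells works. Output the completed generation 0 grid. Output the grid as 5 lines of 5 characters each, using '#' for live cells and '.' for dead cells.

Hidden generation-0 cells (in order): (0,4), (2,0), (2,3).
A hidden cell only influences target cells in its own 3x3 neighborhood. Try each of the 2^3 = 8 assignments, step the completed generation 0 forward once under B3/S23, and compare with the target:
  (0,4)=. (2,0)=. (2,3)=. -> step reproduces the target at every cell -> ACCEPT
  (0,4)=. (2,0)=. (2,3)=# -> step gives (2,2)='#' but target has '.' -> reject
  (0,4)=. (2,0)=# (2,3)=. -> step gives (1,1)='#' but target has '.' -> reject
  (0,4)=. (2,0)=# (2,3)=# -> step gives (1,1)='#' but target has '.' -> reject
  (0,4)=# (2,0)=. (2,3)=. -> step gives (0,0)='#' but target has '.' -> reject
  (0,4)=# (2,0)=. (2,3)=# -> step gives (0,0)='#' but target has '.' -> reject
  (0,4)=# (2,0)=# (2,3)=. -> step gives (0,0)='#' but target has '.' -> reject
  (0,4)=# (2,0)=# (2,3)=# -> step gives (0,0)='#' but target has '.' -> reject
Unique solution: (0,4)=dead, (2,0)=dead, (2,3)=dead.
Check: live-neighbor counts of every cell in the completed generation 0:
13123
12111
12210
22222
25423
Applying B3/S23 to generation 0 with these counts gives:
.#..#
.....
.....
.##..
#..##
which matches the target exactly.

Answer: #.#..
.....
.....
.##..
#..#.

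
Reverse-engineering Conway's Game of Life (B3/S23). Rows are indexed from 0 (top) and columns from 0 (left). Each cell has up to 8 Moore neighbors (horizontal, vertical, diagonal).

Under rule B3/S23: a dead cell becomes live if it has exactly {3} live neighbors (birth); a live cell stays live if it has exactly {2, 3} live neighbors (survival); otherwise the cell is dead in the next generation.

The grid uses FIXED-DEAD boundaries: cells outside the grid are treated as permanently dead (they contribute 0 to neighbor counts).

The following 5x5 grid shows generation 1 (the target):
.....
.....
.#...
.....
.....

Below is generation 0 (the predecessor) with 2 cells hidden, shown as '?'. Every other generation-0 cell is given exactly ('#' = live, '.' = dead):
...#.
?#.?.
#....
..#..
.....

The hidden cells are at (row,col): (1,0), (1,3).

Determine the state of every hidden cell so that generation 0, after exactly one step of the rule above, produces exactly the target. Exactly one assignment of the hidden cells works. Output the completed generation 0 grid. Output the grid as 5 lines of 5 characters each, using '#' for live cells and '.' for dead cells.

Answer: ...#.
.#...
#....
..#..
.....

Derivation:
Hidden generation-0 cells (in order): (1,0), (1,3).
A hidden cell only influences target cells in its own 3x3 neighborhood. Try each of the 2^2 = 4 assignments, step the completed generation 0 forward once under B3/S23, and compare with the target:
  (1,0)=. (1,3)=. -> step reproduces the target at every cell -> ACCEPT
  (1,0)=. (1,3)=# -> step gives (0,2)='#' but target has '.' -> reject
  (1,0)=# (1,3)=. -> step gives (1,0)='#' but target has '.' -> reject
  (1,0)=# (1,3)=# -> step gives (0,2)='#' but target has '.' -> reject
Unique solution: (1,0)=dead, (1,3)=dead.
Check: live-neighbor counts of every cell in the completed generation 0:
11201
21211
13210
12010
01110
Applying B3/S23 to generation 0 with these counts gives:
.....
.....
.#...
.....
.....
which matches the target exactly.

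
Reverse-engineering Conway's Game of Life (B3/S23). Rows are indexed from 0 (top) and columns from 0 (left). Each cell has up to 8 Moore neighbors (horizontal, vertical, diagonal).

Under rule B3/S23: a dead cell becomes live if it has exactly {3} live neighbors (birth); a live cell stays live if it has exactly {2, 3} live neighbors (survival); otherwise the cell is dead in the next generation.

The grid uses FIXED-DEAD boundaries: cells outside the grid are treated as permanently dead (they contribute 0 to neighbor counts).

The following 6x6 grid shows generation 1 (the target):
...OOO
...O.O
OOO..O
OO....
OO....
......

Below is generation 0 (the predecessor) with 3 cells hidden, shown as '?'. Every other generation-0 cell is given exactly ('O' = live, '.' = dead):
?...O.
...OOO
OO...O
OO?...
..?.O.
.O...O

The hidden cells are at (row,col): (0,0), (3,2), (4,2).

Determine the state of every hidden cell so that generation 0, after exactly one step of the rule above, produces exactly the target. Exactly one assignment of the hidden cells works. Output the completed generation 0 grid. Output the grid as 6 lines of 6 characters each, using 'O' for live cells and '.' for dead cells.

Hidden generation-0 cells (in order): (0,0), (3,2), (4,2).
A hidden cell only influences target cells in its own 3x3 neighborhood. Try each of the 2^3 = 8 assignments, step the completed generation 0 forward once under B3/S23, and compare with the target:
  (0,0)=. (3,2)=. (4,2)=. -> step reproduces the target at every cell -> ACCEPT
  (0,0)=. (3,2)=. (4,2)=O -> step gives (3,1)='.' but target has 'O' -> reject
  (0,0)=. (3,2)=O (4,2)=. -> step gives (2,1)='.' but target has 'O' -> reject
  (0,0)=. (3,2)=O (4,2)=O -> step gives (2,1)='.' but target has 'O' -> reject
  (0,0)=O (3,2)=. (4,2)=. -> step gives (1,0)='O' but target has '.' -> reject
  (0,0)=O (3,2)=. (4,2)=O -> step gives (1,0)='O' but target has '.' -> reject
  (0,0)=O (3,2)=O (4,2)=. -> step gives (1,0)='O' but target has '.' -> reject
  (0,0)=O (3,2)=O (4,2)=O -> step gives (1,0)='O' but target has '.' -> reject
Unique solution: (0,0)=dead, (3,2)=dead, (4,2)=dead.
Check: live-neighbor counts of every cell in the completed generation 0:
001333
222243
333242
332122
332112
101121
Applying B3/S23 to generation 0 with these counts gives:
...OOO
...O.O
OOO..O
OO....
OO....
......
which matches the target exactly.

Answer: ....O.
...OOO
OO...O
OO....
....O.
.O...O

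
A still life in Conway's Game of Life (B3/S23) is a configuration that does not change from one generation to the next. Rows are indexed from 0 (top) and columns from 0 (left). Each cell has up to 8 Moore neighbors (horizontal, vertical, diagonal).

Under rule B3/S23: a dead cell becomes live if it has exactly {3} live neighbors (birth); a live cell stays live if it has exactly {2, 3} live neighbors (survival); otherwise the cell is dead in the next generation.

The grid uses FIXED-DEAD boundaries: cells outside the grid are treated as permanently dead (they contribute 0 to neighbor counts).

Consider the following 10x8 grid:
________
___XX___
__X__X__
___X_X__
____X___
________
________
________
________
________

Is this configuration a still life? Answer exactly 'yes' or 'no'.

Answer: yes

Derivation:
Compute generation 1 and compare to generation 0 (given above):
Generation 1:
________
___XX___
__X__X__
___X_X__
____X___
________
________
________
________
________
The grids are IDENTICAL -> still life.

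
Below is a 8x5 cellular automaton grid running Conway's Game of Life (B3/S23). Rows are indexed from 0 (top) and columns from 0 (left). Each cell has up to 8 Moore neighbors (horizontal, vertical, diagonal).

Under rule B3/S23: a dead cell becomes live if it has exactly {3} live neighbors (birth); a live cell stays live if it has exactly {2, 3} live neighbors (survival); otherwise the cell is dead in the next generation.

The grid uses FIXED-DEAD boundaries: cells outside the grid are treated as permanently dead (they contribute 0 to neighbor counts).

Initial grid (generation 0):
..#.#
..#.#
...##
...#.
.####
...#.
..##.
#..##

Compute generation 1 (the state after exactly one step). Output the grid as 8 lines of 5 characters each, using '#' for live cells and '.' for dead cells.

Simulating step by step:
Generation 0 (given above): 17 live cells
Generation 1: 10 live cells
(generation 1 grid is the final answer)

Answer: .....
..#.#
..#.#
.....
....#
.#...
..#..
..###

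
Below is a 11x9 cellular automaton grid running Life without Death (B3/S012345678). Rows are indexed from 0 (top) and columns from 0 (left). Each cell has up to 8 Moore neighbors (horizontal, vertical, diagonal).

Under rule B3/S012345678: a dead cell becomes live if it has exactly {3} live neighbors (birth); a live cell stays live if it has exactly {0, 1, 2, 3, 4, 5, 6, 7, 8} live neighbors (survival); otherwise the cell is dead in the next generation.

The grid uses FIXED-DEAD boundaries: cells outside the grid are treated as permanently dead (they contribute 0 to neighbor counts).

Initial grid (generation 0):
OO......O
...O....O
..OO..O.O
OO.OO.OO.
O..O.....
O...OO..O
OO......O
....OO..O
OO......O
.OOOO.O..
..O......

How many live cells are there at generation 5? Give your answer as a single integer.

Simulating step by step:
Generation 0 (given above): 36 live cells
Generation 1: 48 live cells
OO......O
.O.O....O
.OOO.OO.O
OO.OOOOO.
O.OO..OO.
O...OO..O
OO.....OO
....OO.OO
OO.....OO
OOOOO.O..
.OO......
Generation 2: 56 live cells
OOO.....O
.O.OO...O
.OOO.OO.O
OO.OOOOOO
O.OO..OOO
O.OOOO..O
OO.....OO
....OO.OO
OO.....OO
OOOOO.OO.
OOO......
Generation 3: 60 live cells
OOOO....O
.O.OOO..O
.OOO.OO.O
OO.OOOOOO
O.OO..OOO
O.OOOO..O
OOO....OO
....OO.OO
OO.....OO
OOOOO.OOO
OOO......
Generation 4: 63 live cells
OOOO....O
.O.OOOO.O
.OOO.OO.O
OO.OOOOOO
O.OO..OOO
O.OOOO..O
OOO....OO
..O.OO.OO
OO.....OO
OOOOO.OOO
OOO....O.
Generation 5: 68 live cells
OOOO.O.OO
.O.OOOO.O
.OOO.OO.O
OO.OOOOOO
O.OO..OOO
O.OOOO..O
OOO....OO
..OOOO.OO
OO.....OO
OOOOO.OOO
OOO...OOO
Population at generation 5: 68

Answer: 68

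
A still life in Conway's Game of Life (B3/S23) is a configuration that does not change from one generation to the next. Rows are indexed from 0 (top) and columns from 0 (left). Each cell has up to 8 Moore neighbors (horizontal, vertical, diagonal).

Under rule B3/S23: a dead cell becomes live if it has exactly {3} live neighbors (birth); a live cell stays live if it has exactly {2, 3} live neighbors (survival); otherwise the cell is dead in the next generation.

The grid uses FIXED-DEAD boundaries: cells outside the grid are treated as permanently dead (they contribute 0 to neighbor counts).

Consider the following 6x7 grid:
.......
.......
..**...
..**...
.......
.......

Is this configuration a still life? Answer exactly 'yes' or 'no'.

Answer: yes

Derivation:
Compute generation 1 and compare to generation 0 (given above):
Generation 1:
.......
.......
..**...
..**...
.......
.......
The grids are IDENTICAL -> still life.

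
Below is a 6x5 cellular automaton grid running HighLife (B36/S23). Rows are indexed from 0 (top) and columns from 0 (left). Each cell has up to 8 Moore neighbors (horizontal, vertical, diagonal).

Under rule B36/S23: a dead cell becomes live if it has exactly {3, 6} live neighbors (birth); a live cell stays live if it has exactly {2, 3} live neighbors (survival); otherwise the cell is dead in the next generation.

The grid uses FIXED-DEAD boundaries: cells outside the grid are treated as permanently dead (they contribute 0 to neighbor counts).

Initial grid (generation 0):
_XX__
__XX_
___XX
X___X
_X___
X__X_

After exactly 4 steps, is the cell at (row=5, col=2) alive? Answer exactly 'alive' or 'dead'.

Answer: dead

Derivation:
Simulating step by step:
Generation 0 (given above): 11 live cells
Generation 1: 11 live cells
_XXX_
_X__X
__X_X
___XX
XX___
_____
Generation 2: 11 live cells
_XXX_
_X__X
__X_X
_XXXX
_____
_____
Generation 3: 12 live cells
_XXX_
_X__X
___XX
_XX_X
__XX_
_____
Generation 4: 13 live cells
_XXX_
_X__X
_X__X
_X_XX
_XXX_
_____

Cell (5,2) at generation 4: 0 -> dead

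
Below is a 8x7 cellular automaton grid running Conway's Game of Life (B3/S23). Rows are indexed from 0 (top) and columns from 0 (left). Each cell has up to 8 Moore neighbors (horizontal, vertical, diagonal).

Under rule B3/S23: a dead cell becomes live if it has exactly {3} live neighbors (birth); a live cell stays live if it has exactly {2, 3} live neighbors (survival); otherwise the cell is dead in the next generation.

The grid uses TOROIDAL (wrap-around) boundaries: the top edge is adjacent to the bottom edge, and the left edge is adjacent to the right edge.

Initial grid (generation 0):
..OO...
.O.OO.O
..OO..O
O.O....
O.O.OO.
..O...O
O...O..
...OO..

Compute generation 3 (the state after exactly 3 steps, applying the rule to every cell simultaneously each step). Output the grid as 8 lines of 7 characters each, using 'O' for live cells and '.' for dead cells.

Answer: O.OO.OO
O.....O
.......
.......
O.....O
OO.OOOO
O.O....
O.OO..O

Derivation:
Simulating step by step:
Generation 0 (given above): 21 live cells
Generation 1: 22 live cells
.....O.
OO..OO.
....OOO
O.O.OO.
O.O..O.
O...O.O
....OO.
..O.O..
Generation 2: 15 live cells
.O.O.OO
O......
.......
O......
O......
OO.OO..
....O.O
...OO..
Generation 3: 21 live cells
(generation 3 grid is the final answer)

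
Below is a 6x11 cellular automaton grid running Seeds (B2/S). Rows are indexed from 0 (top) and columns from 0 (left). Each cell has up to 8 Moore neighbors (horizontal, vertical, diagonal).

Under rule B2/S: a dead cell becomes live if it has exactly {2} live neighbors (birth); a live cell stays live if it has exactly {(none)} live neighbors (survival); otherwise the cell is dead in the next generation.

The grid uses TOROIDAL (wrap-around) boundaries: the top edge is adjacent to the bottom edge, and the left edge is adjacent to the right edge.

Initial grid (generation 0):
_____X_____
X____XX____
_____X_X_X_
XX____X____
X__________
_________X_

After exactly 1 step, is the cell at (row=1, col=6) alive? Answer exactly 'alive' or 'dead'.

Answer: dead

Derivation:
Simulating step by step:
Generation 0 (given above): 12 live cells
Generation 1: 11 live cells
____X_____X
_______XX_X
____X___X__
_____X_XX__
___________
__________X

Cell (1,6) at generation 1: 0 -> dead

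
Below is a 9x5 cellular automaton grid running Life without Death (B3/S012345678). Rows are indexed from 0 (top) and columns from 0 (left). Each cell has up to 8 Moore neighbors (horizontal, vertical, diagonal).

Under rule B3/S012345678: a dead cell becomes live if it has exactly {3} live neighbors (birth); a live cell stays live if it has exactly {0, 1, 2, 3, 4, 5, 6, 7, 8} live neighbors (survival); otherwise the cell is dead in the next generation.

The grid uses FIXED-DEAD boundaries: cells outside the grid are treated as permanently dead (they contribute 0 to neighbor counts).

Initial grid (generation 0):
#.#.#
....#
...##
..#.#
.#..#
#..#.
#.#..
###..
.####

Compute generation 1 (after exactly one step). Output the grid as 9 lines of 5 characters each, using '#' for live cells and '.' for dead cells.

Simulating step by step:
Generation 0 (given above): 21 live cells
Generation 1: 26 live cells
(generation 1 grid is the final answer)

Answer: #.###
....#
...##
..#.#
.##.#
#.##.
#.##.
###..
#####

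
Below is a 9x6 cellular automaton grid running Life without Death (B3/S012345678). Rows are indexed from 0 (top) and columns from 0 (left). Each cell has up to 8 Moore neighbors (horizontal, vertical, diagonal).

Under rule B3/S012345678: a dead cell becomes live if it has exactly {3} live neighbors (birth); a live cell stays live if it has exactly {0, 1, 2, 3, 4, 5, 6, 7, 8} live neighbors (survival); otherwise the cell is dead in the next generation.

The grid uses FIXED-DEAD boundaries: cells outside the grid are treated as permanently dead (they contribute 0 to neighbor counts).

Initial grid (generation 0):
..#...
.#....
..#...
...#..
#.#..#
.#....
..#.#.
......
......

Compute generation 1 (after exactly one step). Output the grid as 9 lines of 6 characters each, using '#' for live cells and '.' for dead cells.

Simulating step by step:
Generation 0 (given above): 10 live cells
Generation 1: 16 live cells
(generation 1 grid is the final answer)

Answer: ..#...
.##...
..#...
.###..
###..#
.###..
..#.#.
......
......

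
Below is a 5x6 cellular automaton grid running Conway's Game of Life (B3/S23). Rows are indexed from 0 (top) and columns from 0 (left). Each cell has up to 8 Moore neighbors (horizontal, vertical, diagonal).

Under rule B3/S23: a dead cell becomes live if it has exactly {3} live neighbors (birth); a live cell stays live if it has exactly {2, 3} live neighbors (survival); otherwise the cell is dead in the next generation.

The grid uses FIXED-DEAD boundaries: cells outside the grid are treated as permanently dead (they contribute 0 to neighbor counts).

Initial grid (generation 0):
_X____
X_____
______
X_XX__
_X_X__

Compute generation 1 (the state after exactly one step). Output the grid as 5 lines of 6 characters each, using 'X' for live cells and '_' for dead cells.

Answer: ______
______
_X____
_XXX__
_X_X__

Derivation:
Simulating step by step:
Generation 0 (given above): 7 live cells
Generation 1: 6 live cells
(generation 1 grid is the final answer)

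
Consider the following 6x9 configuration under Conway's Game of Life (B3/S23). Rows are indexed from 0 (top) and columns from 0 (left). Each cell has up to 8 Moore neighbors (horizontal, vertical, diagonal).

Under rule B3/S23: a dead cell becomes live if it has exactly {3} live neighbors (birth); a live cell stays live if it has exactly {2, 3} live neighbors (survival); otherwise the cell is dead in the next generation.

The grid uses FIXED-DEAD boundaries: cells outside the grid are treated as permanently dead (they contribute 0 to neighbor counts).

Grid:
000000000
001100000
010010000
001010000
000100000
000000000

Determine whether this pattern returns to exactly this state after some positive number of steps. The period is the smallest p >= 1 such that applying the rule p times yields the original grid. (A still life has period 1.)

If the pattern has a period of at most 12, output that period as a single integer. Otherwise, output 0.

Simulating and comparing each generation to the original:
Gen 0 (original, given above): 7 live cells
Gen 1: 7 live cells, MATCHES original -> period = 1

Answer: 1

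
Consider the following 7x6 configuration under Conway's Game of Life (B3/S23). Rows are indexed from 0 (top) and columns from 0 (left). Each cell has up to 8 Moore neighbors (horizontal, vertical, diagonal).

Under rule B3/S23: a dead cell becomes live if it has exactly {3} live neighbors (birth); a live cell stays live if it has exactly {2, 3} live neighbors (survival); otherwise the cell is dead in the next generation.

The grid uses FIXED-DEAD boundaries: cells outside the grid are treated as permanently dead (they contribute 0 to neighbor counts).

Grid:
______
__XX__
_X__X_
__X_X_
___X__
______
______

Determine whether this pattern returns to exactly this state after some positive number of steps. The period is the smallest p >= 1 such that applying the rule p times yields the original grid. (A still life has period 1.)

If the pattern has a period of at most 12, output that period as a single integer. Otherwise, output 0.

Answer: 1

Derivation:
Simulating and comparing each generation to the original:
Gen 0 (original, given above): 7 live cells
Gen 1: 7 live cells, MATCHES original -> period = 1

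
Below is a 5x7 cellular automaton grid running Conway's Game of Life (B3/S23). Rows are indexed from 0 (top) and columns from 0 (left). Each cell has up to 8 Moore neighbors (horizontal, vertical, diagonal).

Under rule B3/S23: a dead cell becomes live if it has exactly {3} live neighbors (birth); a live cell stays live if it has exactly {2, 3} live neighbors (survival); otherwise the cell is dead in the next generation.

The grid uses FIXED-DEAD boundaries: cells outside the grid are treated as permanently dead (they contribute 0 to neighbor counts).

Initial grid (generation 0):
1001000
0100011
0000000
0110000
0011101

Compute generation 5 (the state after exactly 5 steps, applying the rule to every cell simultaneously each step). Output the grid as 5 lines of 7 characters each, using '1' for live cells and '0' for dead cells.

Answer: 0000000
0000000
0000000
0000000
0000000

Derivation:
Simulating step by step:
Generation 0 (given above): 11 live cells
Generation 1: 7 live cells
0000000
0000000
0110000
0110000
0111000
Generation 2: 5 live cells
0000000
0000000
0110000
1000000
0101000
Generation 3: 2 live cells
0000000
0000000
0100000
1000000
0000000
Generation 4: 0 live cells
0000000
0000000
0000000
0000000
0000000
Generation 5: 0 live cells
(generation 5 grid is the final answer)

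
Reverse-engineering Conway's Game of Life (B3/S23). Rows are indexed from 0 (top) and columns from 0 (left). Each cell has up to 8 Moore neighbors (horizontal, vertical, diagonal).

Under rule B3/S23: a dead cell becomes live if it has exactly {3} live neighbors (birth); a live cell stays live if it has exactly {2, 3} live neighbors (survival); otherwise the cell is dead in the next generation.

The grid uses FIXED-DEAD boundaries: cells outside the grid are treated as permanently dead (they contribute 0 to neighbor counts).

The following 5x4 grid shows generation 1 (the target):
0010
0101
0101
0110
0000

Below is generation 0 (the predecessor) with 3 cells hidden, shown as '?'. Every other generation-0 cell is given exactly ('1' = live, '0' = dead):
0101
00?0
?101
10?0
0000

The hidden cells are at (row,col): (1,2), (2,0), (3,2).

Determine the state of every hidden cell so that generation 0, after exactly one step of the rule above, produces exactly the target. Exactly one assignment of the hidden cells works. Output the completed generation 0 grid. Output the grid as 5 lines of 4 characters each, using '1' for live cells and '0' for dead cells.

Hidden generation-0 cells (in order): (1,2), (2,0), (3,2).
A hidden cell only influences target cells in its own 3x3 neighborhood. Try each of the 2^3 = 8 assignments, step the completed generation 0 forward once under B3/S23, and compare with the target:
  (1,2)=0 (2,0)=0 (3,2)=0 -> step gives (0,2)='0' but target has '1' -> reject
  (1,2)=0 (2,0)=0 (3,2)=1 -> step gives (0,2)='0' but target has '1' -> reject
  (1,2)=0 (2,0)=1 (3,2)=0 -> step gives (0,2)='0' but target has '1' -> reject
  (1,2)=0 (2,0)=1 (3,2)=1 -> step gives (0,2)='0' but target has '1' -> reject
  (1,2)=1 (2,0)=0 (3,2)=0 -> step gives (2,2)='1' but target has '0' -> reject
  (1,2)=1 (2,0)=0 (3,2)=1 -> step reproduces the target at every cell -> ACCEPT
  (1,2)=1 (2,0)=1 (3,2)=0 -> step gives (1,0)='1' but target has '0' -> reject
  (1,2)=1 (2,0)=1 (3,2)=1 -> step gives (1,0)='1' but target has '0' -> reject
Unique solution: (1,2)=live, (2,0)=dead, (3,2)=live.
Check: live-neighbor counts of every cell in the completed generation 0:
1131
2343
2342
1322
1211
Applying B3/S23 to generation 0 with these counts gives:
0010
0101
0101
0110
0000
which matches the target exactly.

Answer: 0101
0010
0101
1010
0000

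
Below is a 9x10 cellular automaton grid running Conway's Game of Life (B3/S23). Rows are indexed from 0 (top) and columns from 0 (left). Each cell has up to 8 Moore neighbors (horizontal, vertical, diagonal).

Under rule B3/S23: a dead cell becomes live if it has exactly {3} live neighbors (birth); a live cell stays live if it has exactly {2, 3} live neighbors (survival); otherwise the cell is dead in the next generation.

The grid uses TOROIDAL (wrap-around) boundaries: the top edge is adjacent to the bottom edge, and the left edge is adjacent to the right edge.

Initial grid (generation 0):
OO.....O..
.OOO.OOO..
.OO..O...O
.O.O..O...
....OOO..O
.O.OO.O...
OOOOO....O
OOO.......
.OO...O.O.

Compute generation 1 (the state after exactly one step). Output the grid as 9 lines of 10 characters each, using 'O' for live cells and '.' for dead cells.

Answer: O..O.O..O.
...OOO.OO.
.....O.O..
.O.O..O...
O.....OO..
.O....O..O
....OO...O
..........
.......O.O

Derivation:
Simulating step by step:
Generation 0 (given above): 37 live cells
Generation 1: 25 live cells
(generation 1 grid is the final answer)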